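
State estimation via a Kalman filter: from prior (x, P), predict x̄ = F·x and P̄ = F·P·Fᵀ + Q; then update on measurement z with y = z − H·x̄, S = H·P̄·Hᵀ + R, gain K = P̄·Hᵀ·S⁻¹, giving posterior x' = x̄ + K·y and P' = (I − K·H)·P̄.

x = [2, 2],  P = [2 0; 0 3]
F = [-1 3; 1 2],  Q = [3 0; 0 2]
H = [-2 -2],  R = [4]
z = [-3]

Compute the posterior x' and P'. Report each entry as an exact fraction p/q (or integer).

x̄ = F·x = [4, 6]
P̄ = F·P·Fᵀ + Q = [32 16; 16 16]
y = z − H·x̄ = [17]
S = H·P̄·Hᵀ + R = [324]
K = P̄·Hᵀ·S⁻¹ = [-8/27; -16/81]
x' = x̄ + K·y = [-28/27, 214/81]
P' = (I − K·H)·P̄ = [32/9 -80/27; -80/27 272/81]

x' = [-28/27, 214/81]
P' = [32/9 -80/27; -80/27 272/81]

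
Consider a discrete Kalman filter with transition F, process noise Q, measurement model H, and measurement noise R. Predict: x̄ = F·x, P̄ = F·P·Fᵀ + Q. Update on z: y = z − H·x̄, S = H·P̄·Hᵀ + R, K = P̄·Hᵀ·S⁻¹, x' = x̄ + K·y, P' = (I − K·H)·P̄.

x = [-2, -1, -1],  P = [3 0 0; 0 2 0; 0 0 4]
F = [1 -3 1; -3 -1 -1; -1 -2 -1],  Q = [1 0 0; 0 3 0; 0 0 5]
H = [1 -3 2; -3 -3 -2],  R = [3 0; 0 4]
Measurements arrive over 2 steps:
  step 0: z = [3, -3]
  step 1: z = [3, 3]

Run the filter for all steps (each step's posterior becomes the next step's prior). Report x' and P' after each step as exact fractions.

step 0: x' = [32887/73308, -7499/73308, 38471/36654], P' = [411971/73308 -140275/73308 -195677/36654; -140275/73308 61907/73308 68245/36654; -195677/36654 68245/36654 100631/18327]
step 1: x' = [142563919/96944602, -72670153/48472301, -285432853/193889204], P' = [1594097219/775556816 -539975705/775556816 -1447284925/775556816; -539975705/775556816 330400075/775556816 519656335/775556816; -1447284925/775556816 519656335/775556816 1631238455/775556816]

step 0: x̄ = F·x = [0, 8, 5]
step 0: P̄ = F·P·Fᵀ + Q = [26 -7 5; -7 36 17; 5 17 20]
step 0: y = z − H·x̄ = [17, 31]
step 0: S = H·P̄·Hᵀ + R = [291 84; 84 780]
step 0: K = P̄·Hᵀ·S⁻¹ = [4174/18327 -8095/73308; -4418/18327 -9469/73308; 352/18327 -5057/36654]
step 0: x' = x̄ + K·y = [32887/73308, -7499/73308, 38471/36654]
step 0: P' = (I − K·H)·P̄ = [411971/73308 -140275/73308 -195677/36654; -140275/73308 61907/73308 68245/36654; -195677/36654 68245/36654 100631/18327]
step 1: x̄ = F·x = [66163/36654, -42026/18327, -94831/73308]
step 1: P̄ = F·P·Fᵀ + Q = [171242/18327 -184130/18327 167935/36654; -184130/18327 368825/18327 -93905/18327; 167935/36654 -93905/18327 630815/73308]
step 1: y = z − H·x̄ = [-18921/6109, -19268/18327]
step 1: S = H·P̄·Hᵀ + R = [2247991/6109 132788/6109; 132788/6109 2131136/18327]
step 1: K = P̄·Hᵀ·S⁻¹ = [26621207/193889204 -66948673/775556816; -40988605/193889204 -102646445/775556816; 21351915/193889204 -119897785/775556816]
step 1: x' = x̄ + K·y = [142563919/96944602, -72670153/48472301, -285432853/193889204]
step 1: P' = (I − K·H)·P̄ = [1594097219/775556816 -539975705/775556816 -1447284925/775556816; -539975705/775556816 330400075/775556816 519656335/775556816; -1447284925/775556816 519656335/775556816 1631238455/775556816]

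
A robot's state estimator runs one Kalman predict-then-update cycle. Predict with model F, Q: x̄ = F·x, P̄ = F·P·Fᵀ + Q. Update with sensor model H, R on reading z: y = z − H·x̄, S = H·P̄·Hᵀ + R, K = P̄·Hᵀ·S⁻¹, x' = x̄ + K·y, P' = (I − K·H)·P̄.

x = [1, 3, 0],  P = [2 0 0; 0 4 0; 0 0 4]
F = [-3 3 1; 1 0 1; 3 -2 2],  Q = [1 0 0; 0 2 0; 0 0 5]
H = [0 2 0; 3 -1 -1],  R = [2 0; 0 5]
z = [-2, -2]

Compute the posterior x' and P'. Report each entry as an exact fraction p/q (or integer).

x̄ = F·x = [6, 1, -3]
P̄ = F·P·Fᵀ + Q = [59 -2 -34; -2 8 14; -34 14 55]
y = z − H·x̄ = [-4, -22]
S = H·P̄·Hᵀ + R = [34 -56; -56 843]
K = P̄·Hᵀ·S⁻¹ = [4278/12763 3509/12763; 5960/12763 -28/12763; 7014/12763 -2123/12763]
x' = x̄ + K·y = [-17732/12763, -10461/12763, -19639/12763]
P' = (I − K·H)·P̄ = [22712/12763 4278/12763 46313/12763; 4278/12763 5960/12763 7014/12763; 46313/12763 7014/12763 142540/12763]

x' = [-17732/12763, -10461/12763, -19639/12763]
P' = [22712/12763 4278/12763 46313/12763; 4278/12763 5960/12763 7014/12763; 46313/12763 7014/12763 142540/12763]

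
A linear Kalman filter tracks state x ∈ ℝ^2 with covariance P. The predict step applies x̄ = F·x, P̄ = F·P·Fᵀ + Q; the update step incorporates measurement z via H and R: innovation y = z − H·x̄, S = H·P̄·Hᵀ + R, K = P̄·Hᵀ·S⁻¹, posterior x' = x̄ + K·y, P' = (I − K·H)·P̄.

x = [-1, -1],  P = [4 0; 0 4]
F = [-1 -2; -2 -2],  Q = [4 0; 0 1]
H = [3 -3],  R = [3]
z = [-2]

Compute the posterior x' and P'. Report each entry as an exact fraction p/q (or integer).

x̄ = F·x = [3, 4]
P̄ = F·P·Fᵀ + Q = [24 24; 24 33]
y = z − H·x̄ = [1]
S = H·P̄·Hᵀ + R = [84]
K = P̄·Hᵀ·S⁻¹ = [0; -9/28]
x' = x̄ + K·y = [3, 103/28]
P' = (I − K·H)·P̄ = [24 24; 24 681/28]

x' = [3, 103/28]
P' = [24 24; 24 681/28]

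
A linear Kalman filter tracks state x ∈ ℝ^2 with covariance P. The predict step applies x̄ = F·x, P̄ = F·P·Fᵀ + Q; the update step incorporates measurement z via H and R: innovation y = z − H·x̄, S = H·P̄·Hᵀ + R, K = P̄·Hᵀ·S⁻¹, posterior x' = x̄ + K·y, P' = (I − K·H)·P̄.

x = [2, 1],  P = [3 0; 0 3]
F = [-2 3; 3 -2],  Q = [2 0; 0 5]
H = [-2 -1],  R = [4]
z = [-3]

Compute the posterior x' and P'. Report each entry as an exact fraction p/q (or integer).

x' = [-11/34, 61/17]
P' = [168/17 -290/17; -290/17 552/17]

x̄ = F·x = [-1, 4]
P̄ = F·P·Fᵀ + Q = [41 -36; -36 44]
y = z − H·x̄ = [-1]
S = H·P̄·Hᵀ + R = [68]
K = P̄·Hᵀ·S⁻¹ = [-23/34; 7/17]
x' = x̄ + K·y = [-11/34, 61/17]
P' = (I − K·H)·P̄ = [168/17 -290/17; -290/17 552/17]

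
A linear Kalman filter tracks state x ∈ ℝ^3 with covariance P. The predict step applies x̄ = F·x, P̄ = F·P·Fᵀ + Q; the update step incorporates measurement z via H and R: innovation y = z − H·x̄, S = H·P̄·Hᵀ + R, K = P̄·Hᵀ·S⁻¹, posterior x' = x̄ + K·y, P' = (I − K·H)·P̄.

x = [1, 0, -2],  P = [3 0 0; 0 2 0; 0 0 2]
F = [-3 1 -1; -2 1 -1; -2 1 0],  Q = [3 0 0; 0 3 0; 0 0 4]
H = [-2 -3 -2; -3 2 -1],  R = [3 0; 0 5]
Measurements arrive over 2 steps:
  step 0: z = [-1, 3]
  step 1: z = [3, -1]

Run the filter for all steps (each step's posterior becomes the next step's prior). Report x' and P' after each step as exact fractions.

step 0: x̄ = F·x = [-1, 0, -2]
step 0: P̄ = F·P·Fᵀ + Q = [34 22 20; 22 19 14; 20 14 18]
step 0: y = z − H·x̄ = [-7, -2]
step 0: S = H·P̄·Hᵀ + R = [974 382; 382 205]
step 0: K = P̄·Hᵀ·S⁻¹ = [-267/2443 -432/2443; -10401/53746 4185/26873; -2545/26873 -1812/26873]
step 0: x' = x̄ + K·y = [290/2443, 5097/4886, -2937/2443]
step 0: P' = (I − K·H)·P̄ = [2908/2443 1159/2443 -4246/2443; 1159/2443 30985/53746 -28187/26873; -4246/2443 -28187/26873 92804/26873]
step 1: x̄ = F·x = [9231/4886, 9811/4886, 3937/4886]
step 1: P̄ = F·P·Fᵀ + Q = [352903/53746 118647/53746 156901/53746; 118647/53746 270843/53746 54447/53746; 156901/53746 54447/53746 399881/53746]
step 1: y = z − H·x̄ = [10061/698, 3561/2443]
step 1: S = H·P̄·Hᵀ + R = [1277471/7678 220437/3839; 220437/3839 2113982/26873]
step 1: K = P̄·Hᵀ·S⁻¹ = [-26016569/263122702 -83788295/526245404; -24672603/131561351 22094868/131561351; -834000/7738903 -1570885/15477806]
step 1: x' = x̄ + K·y = [30520532/131561351, -59252834/131561351, -6930409/7738903]
step 1: P' = (I − K·H)·P̄ = [598519355/526245404 61153353/131561351 -26099699/15477806; 61153353/131561351 77082843/131561351 -8221689/7738903; -26099699/15477806 -8221689/7738903 26633383/7738903]

step 0: x' = [290/2443, 5097/4886, -2937/2443], P' = [2908/2443 1159/2443 -4246/2443; 1159/2443 30985/53746 -28187/26873; -4246/2443 -28187/26873 92804/26873]
step 1: x' = [30520532/131561351, -59252834/131561351, -6930409/7738903], P' = [598519355/526245404 61153353/131561351 -26099699/15477806; 61153353/131561351 77082843/131561351 -8221689/7738903; -26099699/15477806 -8221689/7738903 26633383/7738903]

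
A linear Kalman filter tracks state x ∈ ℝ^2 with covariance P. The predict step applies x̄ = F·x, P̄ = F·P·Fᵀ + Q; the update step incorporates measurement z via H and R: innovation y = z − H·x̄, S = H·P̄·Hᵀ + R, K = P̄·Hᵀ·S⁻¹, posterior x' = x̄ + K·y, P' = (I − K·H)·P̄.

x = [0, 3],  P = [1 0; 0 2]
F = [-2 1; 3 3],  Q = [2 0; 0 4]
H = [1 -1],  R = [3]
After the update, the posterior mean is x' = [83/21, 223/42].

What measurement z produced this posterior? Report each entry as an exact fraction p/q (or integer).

z = [-1]

x̄ = F·x = [3, 9]
P̄ = F·P·Fᵀ + Q = [8 0; 0 31]
S = H·P̄·Hᵀ + R = [42]
K = P̄·Hᵀ·S⁻¹ = [4/21; -31/42]
x' − x̄ = [20/21, -155/42] = K·y
y = (KᵀK)⁻¹·Kᵀ·(x' − x̄) = [5]
z = y + H·x̄ = [5] + [-6] = [-1]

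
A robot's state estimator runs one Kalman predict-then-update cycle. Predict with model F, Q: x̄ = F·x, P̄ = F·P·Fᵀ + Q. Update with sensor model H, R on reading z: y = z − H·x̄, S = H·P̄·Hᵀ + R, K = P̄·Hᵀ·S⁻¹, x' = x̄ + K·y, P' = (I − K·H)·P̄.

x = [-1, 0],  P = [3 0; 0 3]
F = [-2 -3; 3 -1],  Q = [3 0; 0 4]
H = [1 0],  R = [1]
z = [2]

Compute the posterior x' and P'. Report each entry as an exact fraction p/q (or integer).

x̄ = F·x = [2, -3]
P̄ = F·P·Fᵀ + Q = [42 -9; -9 34]
y = z − H·x̄ = [0]
S = H·P̄·Hᵀ + R = [43]
K = P̄·Hᵀ·S⁻¹ = [42/43; -9/43]
x' = x̄ + K·y = [2, -3]
P' = (I − K·H)·P̄ = [42/43 -9/43; -9/43 1381/43]

x' = [2, -3]
P' = [42/43 -9/43; -9/43 1381/43]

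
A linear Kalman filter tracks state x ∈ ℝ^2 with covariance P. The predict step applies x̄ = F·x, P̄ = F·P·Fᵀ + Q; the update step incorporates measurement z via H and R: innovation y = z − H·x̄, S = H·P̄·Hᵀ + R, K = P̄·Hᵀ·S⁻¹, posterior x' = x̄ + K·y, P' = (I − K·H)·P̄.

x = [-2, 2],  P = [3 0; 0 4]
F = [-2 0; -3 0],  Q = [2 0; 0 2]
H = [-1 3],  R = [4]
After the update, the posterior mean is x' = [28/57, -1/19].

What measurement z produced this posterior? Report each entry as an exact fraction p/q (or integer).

x̄ = F·x = [4, 6]
P̄ = F·P·Fᵀ + Q = [14 18; 18 29]
S = H·P̄·Hᵀ + R = [171]
K = P̄·Hᵀ·S⁻¹ = [40/171; 23/57]
x' − x̄ = [-200/57, -115/19] = K·y
y = (KᵀK)⁻¹·Kᵀ·(x' − x̄) = [-15]
z = y + H·x̄ = [-15] + [14] = [-1]

z = [-1]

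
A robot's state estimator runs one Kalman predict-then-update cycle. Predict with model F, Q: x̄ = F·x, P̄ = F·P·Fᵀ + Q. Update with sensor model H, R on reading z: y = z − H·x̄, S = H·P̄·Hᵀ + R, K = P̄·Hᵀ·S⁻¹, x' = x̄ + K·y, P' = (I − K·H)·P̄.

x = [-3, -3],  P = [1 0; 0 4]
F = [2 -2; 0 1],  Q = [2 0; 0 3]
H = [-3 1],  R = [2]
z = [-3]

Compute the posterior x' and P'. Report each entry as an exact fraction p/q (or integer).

x̄ = F·x = [0, -3]
P̄ = F·P·Fᵀ + Q = [22 -8; -8 7]
y = z − H·x̄ = [0]
S = H·P̄·Hᵀ + R = [255]
K = P̄·Hᵀ·S⁻¹ = [-74/255; 31/255]
x' = x̄ + K·y = [0, -3]
P' = (I − K·H)·P̄ = [134/255 254/255; 254/255 824/255]

x' = [0, -3]
P' = [134/255 254/255; 254/255 824/255]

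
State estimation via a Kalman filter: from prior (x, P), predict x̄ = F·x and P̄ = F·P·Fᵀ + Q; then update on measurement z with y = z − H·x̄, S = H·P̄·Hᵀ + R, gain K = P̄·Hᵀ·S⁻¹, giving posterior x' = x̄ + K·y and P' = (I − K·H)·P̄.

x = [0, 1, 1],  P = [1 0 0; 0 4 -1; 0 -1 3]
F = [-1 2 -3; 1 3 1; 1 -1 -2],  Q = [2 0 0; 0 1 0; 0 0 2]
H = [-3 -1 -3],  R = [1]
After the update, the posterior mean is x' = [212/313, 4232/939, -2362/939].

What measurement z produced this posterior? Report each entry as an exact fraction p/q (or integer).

z = [1]

x̄ = F·x = [-1, 4, -3]
P̄ = F·P·Fᵀ + Q = [58 21 10; 21 35 -10; 10 -10 15]
S = H·P̄·Hᵀ + R = [939]
K = P̄·Hᵀ·S⁻¹ = [-75/313; -68/939; -65/939]
x' − x̄ = [525/313, 476/939, 455/939] = K·y
y = (KᵀK)⁻¹·Kᵀ·(x' − x̄) = [-7]
z = y + H·x̄ = [-7] + [8] = [1]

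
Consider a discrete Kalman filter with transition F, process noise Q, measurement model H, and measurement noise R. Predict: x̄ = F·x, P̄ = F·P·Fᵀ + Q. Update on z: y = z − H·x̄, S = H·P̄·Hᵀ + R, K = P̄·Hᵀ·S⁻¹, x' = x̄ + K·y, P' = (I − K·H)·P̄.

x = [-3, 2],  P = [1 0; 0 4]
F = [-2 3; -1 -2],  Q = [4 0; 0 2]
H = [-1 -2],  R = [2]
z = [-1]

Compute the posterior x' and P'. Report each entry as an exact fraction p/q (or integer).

x' = [12, -89/17]
P' = [44 -22; -22 195/17]

x̄ = F·x = [12, -1]
P̄ = F·P·Fᵀ + Q = [44 -22; -22 19]
y = z − H·x̄ = [9]
S = H·P̄·Hᵀ + R = [34]
K = P̄·Hᵀ·S⁻¹ = [0; -8/17]
x' = x̄ + K·y = [12, -89/17]
P' = (I − K·H)·P̄ = [44 -22; -22 195/17]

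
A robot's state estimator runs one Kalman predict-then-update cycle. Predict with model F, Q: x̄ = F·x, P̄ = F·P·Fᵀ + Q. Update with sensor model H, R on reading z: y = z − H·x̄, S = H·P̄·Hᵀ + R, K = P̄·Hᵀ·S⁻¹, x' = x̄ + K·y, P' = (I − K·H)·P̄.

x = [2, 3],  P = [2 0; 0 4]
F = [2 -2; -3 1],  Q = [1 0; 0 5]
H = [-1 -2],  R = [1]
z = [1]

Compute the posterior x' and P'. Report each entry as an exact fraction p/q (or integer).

x' = [-71/18, 38/27]
P' = [125/6 -95/9; -95/9 151/27]

x̄ = F·x = [-2, -3]
P̄ = F·P·Fᵀ + Q = [25 -20; -20 27]
y = z − H·x̄ = [-7]
S = H·P̄·Hᵀ + R = [54]
K = P̄·Hᵀ·S⁻¹ = [5/18; -17/27]
x' = x̄ + K·y = [-71/18, 38/27]
P' = (I − K·H)·P̄ = [125/6 -95/9; -95/9 151/27]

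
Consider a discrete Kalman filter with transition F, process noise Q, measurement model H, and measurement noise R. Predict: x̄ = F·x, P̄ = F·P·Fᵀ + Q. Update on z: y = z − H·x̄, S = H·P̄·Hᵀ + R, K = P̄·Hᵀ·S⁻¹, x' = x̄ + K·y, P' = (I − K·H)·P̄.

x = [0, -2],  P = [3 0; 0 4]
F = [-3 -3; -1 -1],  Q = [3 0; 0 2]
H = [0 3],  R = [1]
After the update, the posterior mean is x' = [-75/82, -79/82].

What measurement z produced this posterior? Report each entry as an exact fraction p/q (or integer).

z = [-3]

x̄ = F·x = [6, 2]
P̄ = F·P·Fᵀ + Q = [66 21; 21 9]
S = H·P̄·Hᵀ + R = [82]
K = P̄·Hᵀ·S⁻¹ = [63/82; 27/82]
x' − x̄ = [-567/82, -243/82] = K·y
y = (KᵀK)⁻¹·Kᵀ·(x' − x̄) = [-9]
z = y + H·x̄ = [-9] + [6] = [-3]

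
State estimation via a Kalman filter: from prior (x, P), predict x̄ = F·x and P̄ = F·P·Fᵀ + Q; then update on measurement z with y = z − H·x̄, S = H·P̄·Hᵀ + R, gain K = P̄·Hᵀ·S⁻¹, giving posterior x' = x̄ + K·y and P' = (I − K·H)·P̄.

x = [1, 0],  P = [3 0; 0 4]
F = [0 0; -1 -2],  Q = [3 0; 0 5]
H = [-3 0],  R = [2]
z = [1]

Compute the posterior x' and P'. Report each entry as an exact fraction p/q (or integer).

x' = [-9/29, -1]
P' = [6/29 0; 0 24]

x̄ = F·x = [0, -1]
P̄ = F·P·Fᵀ + Q = [3 0; 0 24]
y = z − H·x̄ = [1]
S = H·P̄·Hᵀ + R = [29]
K = P̄·Hᵀ·S⁻¹ = [-9/29; 0]
x' = x̄ + K·y = [-9/29, -1]
P' = (I − K·H)·P̄ = [6/29 0; 0 24]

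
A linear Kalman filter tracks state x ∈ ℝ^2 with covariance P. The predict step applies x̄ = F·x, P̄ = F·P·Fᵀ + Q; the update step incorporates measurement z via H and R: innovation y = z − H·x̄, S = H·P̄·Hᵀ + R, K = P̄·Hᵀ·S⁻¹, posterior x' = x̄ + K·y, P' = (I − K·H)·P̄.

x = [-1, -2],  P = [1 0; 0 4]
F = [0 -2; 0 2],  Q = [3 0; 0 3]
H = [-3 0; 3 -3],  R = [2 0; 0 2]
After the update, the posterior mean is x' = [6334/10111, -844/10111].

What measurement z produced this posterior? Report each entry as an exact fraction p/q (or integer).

x̄ = F·x = [4, -4]
P̄ = F·P·Fᵀ + Q = [19 -16; -16 19]
S = H·P̄·Hᵀ + R = [173 -315; -315 632]
K = P̄·Hᵀ·S⁻¹ = [-2949/10111 210/10111; -2739/10111 -3045/10111]
x' − x̄ = [-34110/10111, 39600/10111] = K·y
y = (KᵀK)⁻¹·Kᵀ·(x' − x̄) = [10, -22]
z = y + H·x̄ = [10, -22] + [-12, 24] = [-2, 2]

z = [-2, 2]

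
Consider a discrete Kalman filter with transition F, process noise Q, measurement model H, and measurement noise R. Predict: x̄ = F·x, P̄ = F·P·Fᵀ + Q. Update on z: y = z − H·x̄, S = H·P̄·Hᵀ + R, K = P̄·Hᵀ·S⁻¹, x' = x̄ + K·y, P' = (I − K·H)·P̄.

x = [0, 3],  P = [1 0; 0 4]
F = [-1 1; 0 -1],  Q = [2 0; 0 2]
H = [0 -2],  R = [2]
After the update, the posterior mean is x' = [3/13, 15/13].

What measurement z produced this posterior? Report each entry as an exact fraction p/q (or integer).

x̄ = F·x = [3, -3]
P̄ = F·P·Fᵀ + Q = [7 -4; -4 6]
S = H·P̄·Hᵀ + R = [26]
K = P̄·Hᵀ·S⁻¹ = [4/13; -6/13]
x' − x̄ = [-36/13, 54/13] = K·y
y = (KᵀK)⁻¹·Kᵀ·(x' − x̄) = [-9]
z = y + H·x̄ = [-9] + [6] = [-3]

z = [-3]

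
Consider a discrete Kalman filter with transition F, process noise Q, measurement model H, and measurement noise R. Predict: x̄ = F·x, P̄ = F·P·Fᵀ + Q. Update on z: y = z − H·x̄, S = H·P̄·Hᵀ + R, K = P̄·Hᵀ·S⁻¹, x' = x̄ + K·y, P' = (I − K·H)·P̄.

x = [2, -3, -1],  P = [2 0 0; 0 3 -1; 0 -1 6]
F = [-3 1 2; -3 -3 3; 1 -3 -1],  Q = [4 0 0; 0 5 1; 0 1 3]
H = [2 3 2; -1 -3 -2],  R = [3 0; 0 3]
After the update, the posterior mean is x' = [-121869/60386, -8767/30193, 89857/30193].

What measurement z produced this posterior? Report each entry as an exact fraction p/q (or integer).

z = [2, -2]

x̄ = F·x = [-11, 0, 12]
P̄ = F·P·Fᵀ + Q = [45 48 -20; 48 122 10; -20 10 32]
S = H·P̄·Hᵀ + R = [1945 -1748; -1748 1602]
K = P̄·Hᵀ·S⁻¹ = [25168/30193 49307/60386; 6766/30193 -797/30193; -21422/30193 -24769/30193]
x' − x̄ = [542377/60386, -8767/30193, -272459/30193] = K·y
y = (KᵀK)⁻¹·Kᵀ·(x' − x̄) = [0, 11]
z = y + H·x̄ = [0, 11] + [2, -13] = [2, -2]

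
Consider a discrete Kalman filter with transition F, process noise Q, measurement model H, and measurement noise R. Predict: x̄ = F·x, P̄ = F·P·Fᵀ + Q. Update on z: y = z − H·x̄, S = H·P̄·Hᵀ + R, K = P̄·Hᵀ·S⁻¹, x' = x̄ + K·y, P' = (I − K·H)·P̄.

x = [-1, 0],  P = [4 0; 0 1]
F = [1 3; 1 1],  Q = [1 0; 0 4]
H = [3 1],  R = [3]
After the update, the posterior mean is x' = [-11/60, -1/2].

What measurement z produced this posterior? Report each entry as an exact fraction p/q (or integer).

x̄ = F·x = [-1, -1]
P̄ = F·P·Fᵀ + Q = [14 7; 7 9]
S = H·P̄·Hᵀ + R = [180]
K = P̄·Hᵀ·S⁻¹ = [49/180; 1/6]
x' − x̄ = [49/60, 1/2] = K·y
y = (KᵀK)⁻¹·Kᵀ·(x' − x̄) = [3]
z = y + H·x̄ = [3] + [-4] = [-1]

z = [-1]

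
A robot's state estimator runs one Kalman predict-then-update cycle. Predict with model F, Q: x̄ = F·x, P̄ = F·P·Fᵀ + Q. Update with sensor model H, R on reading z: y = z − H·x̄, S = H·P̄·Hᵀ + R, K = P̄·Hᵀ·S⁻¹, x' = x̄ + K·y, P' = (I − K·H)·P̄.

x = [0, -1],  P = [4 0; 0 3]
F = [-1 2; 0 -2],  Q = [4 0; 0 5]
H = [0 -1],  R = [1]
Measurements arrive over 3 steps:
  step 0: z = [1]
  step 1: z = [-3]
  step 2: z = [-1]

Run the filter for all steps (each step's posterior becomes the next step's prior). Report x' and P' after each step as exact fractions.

step 0: x̄ = F·x = [-2, 2]
step 0: P̄ = F·P·Fᵀ + Q = [20 -12; -12 17]
step 0: y = z − H·x̄ = [3]
step 0: S = H·P̄·Hᵀ + R = [18]
step 0: K = P̄·Hᵀ·S⁻¹ = [2/3; -17/18]
step 0: x' = x̄ + K·y = [0, -5/6]
step 0: P' = (I − K·H)·P̄ = [12 -2/3; -2/3 17/18]
step 1: x̄ = F·x = [-5/3, 5/3]
step 1: P̄ = F·P·Fᵀ + Q = [202/9 -46/9; -46/9 79/9]
step 1: y = z − H·x̄ = [-4/3]
step 1: S = H·P̄·Hᵀ + R = [88/9]
step 1: K = P̄·Hᵀ·S⁻¹ = [23/44; -79/88]
step 1: x' = x̄ + K·y = [-26/11, 63/22]
step 1: P' = (I − K·H)·P̄ = [435/22 -23/44; -23/44 79/88]
step 2: x̄ = F·x = [89/11, -63/11]
step 2: P̄ = F·P·Fᵀ + Q = [324/11 -51/11; -51/11 189/22]
step 2: y = z − H·x̄ = [-74/11]
step 2: S = H·P̄·Hᵀ + R = [211/22]
step 2: K = P̄·Hᵀ·S⁻¹ = [102/211; -189/211]
step 2: x' = x̄ + K·y = [1021/211, 63/211]
step 2: P' = (I − K·H)·P̄ = [5742/211 -102/211; -102/211 189/211]

step 0: x' = [0, -5/6], P' = [12 -2/3; -2/3 17/18]
step 1: x' = [-26/11, 63/22], P' = [435/22 -23/44; -23/44 79/88]
step 2: x' = [1021/211, 63/211], P' = [5742/211 -102/211; -102/211 189/211]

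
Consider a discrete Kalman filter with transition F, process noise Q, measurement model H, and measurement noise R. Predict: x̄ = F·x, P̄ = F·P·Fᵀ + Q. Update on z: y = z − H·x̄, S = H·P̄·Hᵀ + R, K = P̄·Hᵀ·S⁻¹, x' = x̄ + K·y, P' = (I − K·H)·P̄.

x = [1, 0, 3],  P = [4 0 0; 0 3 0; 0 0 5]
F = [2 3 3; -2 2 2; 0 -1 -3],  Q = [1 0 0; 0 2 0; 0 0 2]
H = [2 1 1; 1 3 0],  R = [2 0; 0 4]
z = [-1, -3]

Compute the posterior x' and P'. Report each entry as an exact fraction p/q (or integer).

x̄ = F·x = [11, 4, -9]
P̄ = F·P·Fᵀ + Q = [89 32 -54; 32 50 -36; -54 -36 50]
y = z − H·x̄ = [-18, -26]
S = H·P̄·Hᵀ + R = [298 390; 390 735]
K = P̄·Hᵀ·S⁻¹ = [1417/2231 -571/6693; -455/2231 11908/33465; -197/2231 -1936/11155]
x' = x̄ + K·y = [11951/6693, -52898/33465, -32329/11155]
P' = (I − K·H)·P̄ = [38156/6693 -13480/6693 -18110/2231; -13480/6693 38344/33465 27602/11155; -18110/2231 27602/11155 151528/11155]

x' = [11951/6693, -52898/33465, -32329/11155]
P' = [38156/6693 -13480/6693 -18110/2231; -13480/6693 38344/33465 27602/11155; -18110/2231 27602/11155 151528/11155]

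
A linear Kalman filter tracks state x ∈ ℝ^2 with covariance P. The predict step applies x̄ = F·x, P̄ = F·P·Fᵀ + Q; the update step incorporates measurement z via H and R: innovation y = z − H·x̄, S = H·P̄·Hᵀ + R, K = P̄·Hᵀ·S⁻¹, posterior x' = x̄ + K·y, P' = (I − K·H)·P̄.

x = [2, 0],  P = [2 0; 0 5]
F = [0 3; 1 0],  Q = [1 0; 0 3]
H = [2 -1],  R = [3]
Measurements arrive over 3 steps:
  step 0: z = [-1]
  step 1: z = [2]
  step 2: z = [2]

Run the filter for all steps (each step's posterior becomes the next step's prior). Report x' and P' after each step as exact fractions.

step 0: x' = [23/48, 379/192], P' = [23/12 115/48; 115/48 935/192]
step 1: x' = [7978/7607, -1213/15214], P' = [14555/7607 34469/15214; 34469/15214 33107/7607]
step 2: x' = [1715929/1075663, 1361025/1075663], P' = [8266673/4302652 2455027/1075663; 2455027/1075663 4711961/1075663]

step 0: x̄ = F·x = [0, 2]
step 0: P̄ = F·P·Fᵀ + Q = [46 0; 0 5]
step 0: y = z − H·x̄ = [1]
step 0: S = H·P̄·Hᵀ + R = [192]
step 0: K = P̄·Hᵀ·S⁻¹ = [23/48; -5/192]
step 0: x' = x̄ + K·y = [23/48, 379/192]
step 0: P' = (I − K·H)·P̄ = [23/12 115/48; 115/48 935/192]
step 1: x̄ = F·x = [379/64, 23/48]
step 1: P̄ = F·P·Fᵀ + Q = [2869/64 115/16; 115/16 59/12]
step 1: y = z − H·x̄ = [-899/96]
step 1: S = H·P̄·Hᵀ + R = [7607/48]
step 1: K = P̄·Hᵀ·S⁻¹ = [7917/15214; 454/7607]
step 1: x' = x̄ + K·y = [7978/7607, -1213/15214]
step 1: P' = (I − K·H)·P̄ = [14555/7607 34469/15214; 34469/15214 33107/7607]
step 2: x̄ = F·x = [-3639/15214, 7978/7607]
step 2: P̄ = F·P·Fᵀ + Q = [305570/7607 103407/15214; 103407/15214 37376/7607]
step 2: y = z − H·x̄ = [26831/7607]
step 2: S = H·P̄·Hᵀ + R = [1075663/7607]
step 2: K = P̄·Hᵀ·S⁻¹ = [1118873/2151326; 66031/1075663]
step 2: x' = x̄ + K·y = [1715929/1075663, 1361025/1075663]
step 2: P' = (I − K·H)·P̄ = [8266673/4302652 2455027/1075663; 2455027/1075663 4711961/1075663]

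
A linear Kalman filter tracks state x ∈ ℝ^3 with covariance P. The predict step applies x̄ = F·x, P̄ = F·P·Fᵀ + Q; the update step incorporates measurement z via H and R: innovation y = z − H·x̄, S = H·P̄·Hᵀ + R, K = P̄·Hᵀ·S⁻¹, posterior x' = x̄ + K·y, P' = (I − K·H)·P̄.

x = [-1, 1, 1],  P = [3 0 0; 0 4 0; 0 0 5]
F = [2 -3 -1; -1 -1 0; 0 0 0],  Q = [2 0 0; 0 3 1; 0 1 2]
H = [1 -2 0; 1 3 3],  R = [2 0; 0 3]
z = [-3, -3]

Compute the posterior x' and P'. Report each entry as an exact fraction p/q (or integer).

x' = [-16701/5345, -108/5345, 252/5345]
P' = [18246/5345 5848/5345 -10082/5345; 5848/5345 11657/16035 -14728/16035; -10082/5345 -14728/16035 25457/16035]

x̄ = F·x = [-6, 0, 0]
P̄ = F·P·Fᵀ + Q = [55 6 0; 6 10 1; 0 1 2]
y = z − H·x̄ = [3, 3]
S = H·P̄·Hᵀ + R = [73 -5; -5 220]
K = P̄·Hᵀ·S⁻¹ = [655/1069 1848/5345; -577/3207 2777/16035; -79/3207 647/16035]
x' = x̄ + K·y = [-16701/5345, -108/5345, 252/5345]
P' = (I − K·H)·P̄ = [18246/5345 5848/5345 -10082/5345; 5848/5345 11657/16035 -14728/16035; -10082/5345 -14728/16035 25457/16035]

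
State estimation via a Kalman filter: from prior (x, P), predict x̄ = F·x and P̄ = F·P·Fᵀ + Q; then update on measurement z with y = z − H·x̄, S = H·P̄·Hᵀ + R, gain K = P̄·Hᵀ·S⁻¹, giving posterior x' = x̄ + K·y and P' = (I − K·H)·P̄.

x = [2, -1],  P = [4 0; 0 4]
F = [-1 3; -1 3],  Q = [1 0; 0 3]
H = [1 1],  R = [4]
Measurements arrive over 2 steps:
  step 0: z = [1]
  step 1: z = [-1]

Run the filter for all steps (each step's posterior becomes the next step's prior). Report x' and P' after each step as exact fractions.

step 0: x' = [17/56, 73/168], P' = [109/56 -1/56; -1/56 335/168]
step 1: x' = [-35/88, -41/88], P' = [167/88 -3/88; -3/88 175/88]

step 0: x̄ = F·x = [-5, -5]
step 0: P̄ = F·P·Fᵀ + Q = [41 40; 40 43]
step 0: y = z − H·x̄ = [11]
step 0: S = H·P̄·Hᵀ + R = [168]
step 0: K = P̄·Hᵀ·S⁻¹ = [27/56; 83/168]
step 0: x' = x̄ + K·y = [17/56, 73/168]
step 0: P' = (I − K·H)·P̄ = [109/56 -1/56; -1/56 335/168]
step 1: x̄ = F·x = [1, 1]
step 1: P̄ = F·P·Fᵀ + Q = [21 20; 20 23]
step 1: y = z − H·x̄ = [-3]
step 1: S = H·P̄·Hᵀ + R = [88]
step 1: K = P̄·Hᵀ·S⁻¹ = [41/88; 43/88]
step 1: x' = x̄ + K·y = [-35/88, -41/88]
step 1: P' = (I − K·H)·P̄ = [167/88 -3/88; -3/88 175/88]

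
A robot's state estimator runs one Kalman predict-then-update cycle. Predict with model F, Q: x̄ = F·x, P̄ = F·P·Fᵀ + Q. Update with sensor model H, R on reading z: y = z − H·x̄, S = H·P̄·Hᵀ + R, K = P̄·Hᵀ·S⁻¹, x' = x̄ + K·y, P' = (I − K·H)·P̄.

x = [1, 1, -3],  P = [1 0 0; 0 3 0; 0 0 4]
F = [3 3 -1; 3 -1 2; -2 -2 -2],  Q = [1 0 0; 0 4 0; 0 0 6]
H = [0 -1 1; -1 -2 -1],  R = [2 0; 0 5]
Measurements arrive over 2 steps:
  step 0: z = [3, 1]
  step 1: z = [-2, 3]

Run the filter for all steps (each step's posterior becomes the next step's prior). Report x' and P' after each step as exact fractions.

step 0: x̄ = F·x = [9, -4, 2]
step 0: P̄ = F·P·Fᵀ + Q = [41 -8 -16; -8 32 -16; -16 -16 38]
step 0: y = z − H·x̄ = [-3, 4]
step 0: S = H·P̄·Hᵀ + R = [104 50; 50 84]
step 0: K = P̄·Hᵀ·S⁻¹ = [-111/3118 -134/1559; -508/1559 -440/1559; 1009/1559 -415/1559]
step 0: x' = x̄ + K·y = [27323/3118, -6472/1559, -1569/1559]
step 0: P' = (I − K·H)·P̄ = [62269/1559 -20496/1559 -20607/1559; -20496/1559 7904/1559 6888/1559; -20607/1559 6888/1559 8906/1559]
step 1: x̄ = F·x = [46275/3118, 88637/3118, -11241/1559]
step 1: P̄ = F·P·Fᵀ + Q = [355408/1559 382316/1559 -102398/1559; 382316/1559 458325/1559 -119152/1559; -102398/1559 -119152/1559 51950/1559]
step 1: y = z − H·x̄ = [104883/3118, 210421/3118]
step 1: S = H·P̄·Hᵀ + R = [751697/1559 1468566/1559; 1468566/1559 3096313/1559]
step 1: K = P̄·Hᵀ·S⁻¹ = [-74078/1991989 -6815130/21911879; -3231373/9959945 -24887464/109559395; 6165606/9959945 -21950332/109559395]
step 1: x' = x̄ + K·y = [-324271341/43823758, 239286079/109559395, 10075262/109559395]
step 1: P' = (I − K·H)·P̄ = [293342840/21911879 -85879158/21911879 -87508874/21911879; -85879158/21911879 208307772/109559395 137217566/109559395; -87508874/21911879 137217566/109559395 272860898/109559395]

step 0: x' = [27323/3118, -6472/1559, -1569/1559], P' = [62269/1559 -20496/1559 -20607/1559; -20496/1559 7904/1559 6888/1559; -20607/1559 6888/1559 8906/1559]
step 1: x' = [-324271341/43823758, 239286079/109559395, 10075262/109559395], P' = [293342840/21911879 -85879158/21911879 -87508874/21911879; -85879158/21911879 208307772/109559395 137217566/109559395; -87508874/21911879 137217566/109559395 272860898/109559395]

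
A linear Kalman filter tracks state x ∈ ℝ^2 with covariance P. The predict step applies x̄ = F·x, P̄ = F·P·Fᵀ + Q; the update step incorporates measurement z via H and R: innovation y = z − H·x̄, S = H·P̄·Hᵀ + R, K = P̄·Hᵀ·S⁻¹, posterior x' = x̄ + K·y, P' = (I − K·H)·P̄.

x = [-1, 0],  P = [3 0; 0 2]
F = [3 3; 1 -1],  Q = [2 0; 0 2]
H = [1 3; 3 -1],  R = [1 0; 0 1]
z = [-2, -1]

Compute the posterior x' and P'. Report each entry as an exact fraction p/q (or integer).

x̄ = F·x = [-3, -1]
P̄ = F·P·Fᵀ + Q = [47 3; 3 7]
y = z − H·x̄ = [4, 7]
S = H·P̄·Hᵀ + R = [129 144; 144 413]
K = P̄·Hᵀ·S⁻¹ = [3256/32541 3246/10847; 3208/10847 -1066/10847]
x' = x̄ + K·y = [-16433/32541, -5477/10847]
P' = (I − K·H)·P̄ = [3247/32541 1/10847; 1/10847 1069/10847]

x' = [-16433/32541, -5477/10847]
P' = [3247/32541 1/10847; 1/10847 1069/10847]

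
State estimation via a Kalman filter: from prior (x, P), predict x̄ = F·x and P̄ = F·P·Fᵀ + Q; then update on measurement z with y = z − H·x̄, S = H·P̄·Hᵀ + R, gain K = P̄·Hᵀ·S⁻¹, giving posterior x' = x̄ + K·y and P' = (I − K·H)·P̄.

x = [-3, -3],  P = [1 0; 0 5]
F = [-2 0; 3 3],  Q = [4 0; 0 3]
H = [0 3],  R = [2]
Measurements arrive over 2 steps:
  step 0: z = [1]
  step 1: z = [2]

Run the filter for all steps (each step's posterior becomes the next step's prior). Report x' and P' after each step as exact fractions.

step 0: x' = [420/103, 27/103], P' = [3796/515 -12/515; -12/515 114/515]
step 1: x' = [-164712/329701, 232524/329701], P' = [2031300/329701 -45408/329701; -45408/329701 73038/329701]

step 0: x̄ = F·x = [6, -18]
step 0: P̄ = F·P·Fᵀ + Q = [8 -6; -6 57]
step 0: y = z − H·x̄ = [55]
step 0: S = H·P̄·Hᵀ + R = [515]
step 0: K = P̄·Hᵀ·S⁻¹ = [-18/515; 171/515]
step 0: x' = x̄ + K·y = [420/103, 27/103]
step 0: P' = (I − K·H)·P̄ = [3796/515 -12/515; -12/515 114/515]
step 1: x̄ = F·x = [-840/103, 1341/103]
step 1: P̄ = F·P·Fᵀ + Q = [17244/515 -22704/515; -22704/515 36519/515]
step 1: y = z − H·x̄ = [-3817/103]
step 1: S = H·P̄·Hᵀ + R = [329701/515]
step 1: K = P̄·Hᵀ·S⁻¹ = [-68112/329701; 109557/329701]
step 1: x' = x̄ + K·y = [-164712/329701, 232524/329701]
step 1: P' = (I − K·H)·P̄ = [2031300/329701 -45408/329701; -45408/329701 73038/329701]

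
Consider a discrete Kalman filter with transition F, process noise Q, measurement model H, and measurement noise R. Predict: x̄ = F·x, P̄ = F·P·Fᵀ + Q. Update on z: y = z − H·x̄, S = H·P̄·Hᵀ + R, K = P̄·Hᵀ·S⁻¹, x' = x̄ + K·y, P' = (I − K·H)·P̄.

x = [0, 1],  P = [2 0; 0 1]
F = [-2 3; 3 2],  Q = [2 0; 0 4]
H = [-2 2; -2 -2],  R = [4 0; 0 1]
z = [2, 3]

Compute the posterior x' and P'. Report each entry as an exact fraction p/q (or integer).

x' = [-4489/3759, -318/1253]
P' = [2309/7518 -230/1253; -230/1253 386/1253]

x̄ = F·x = [3, 2]
P̄ = F·P·Fᵀ + Q = [19 -6; -6 26]
y = z − H·x̄ = [4, 13]
S = H·P̄·Hᵀ + R = [232 -28; -28 133]
K = P̄·Hᵀ·S⁻¹ = [-527/2148 -929/3759; 44/179 -312/1253]
x' = x̄ + K·y = [-4489/3759, -318/1253]
P' = (I − K·H)·P̄ = [2309/7518 -230/1253; -230/1253 386/1253]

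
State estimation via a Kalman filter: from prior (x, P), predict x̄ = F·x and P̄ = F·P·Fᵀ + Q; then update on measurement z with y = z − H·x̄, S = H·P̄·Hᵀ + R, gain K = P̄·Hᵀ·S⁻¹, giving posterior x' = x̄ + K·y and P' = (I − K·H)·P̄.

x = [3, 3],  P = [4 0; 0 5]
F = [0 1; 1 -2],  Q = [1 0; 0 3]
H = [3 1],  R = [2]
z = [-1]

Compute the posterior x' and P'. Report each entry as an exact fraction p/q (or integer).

x' = [13/23, -48/23]
P' = [74/23 -206/23; -206/23 612/23]

x̄ = F·x = [3, -3]
P̄ = F·P·Fᵀ + Q = [6 -10; -10 27]
y = z − H·x̄ = [-7]
S = H·P̄·Hᵀ + R = [23]
K = P̄·Hᵀ·S⁻¹ = [8/23; -3/23]
x' = x̄ + K·y = [13/23, -48/23]
P' = (I − K·H)·P̄ = [74/23 -206/23; -206/23 612/23]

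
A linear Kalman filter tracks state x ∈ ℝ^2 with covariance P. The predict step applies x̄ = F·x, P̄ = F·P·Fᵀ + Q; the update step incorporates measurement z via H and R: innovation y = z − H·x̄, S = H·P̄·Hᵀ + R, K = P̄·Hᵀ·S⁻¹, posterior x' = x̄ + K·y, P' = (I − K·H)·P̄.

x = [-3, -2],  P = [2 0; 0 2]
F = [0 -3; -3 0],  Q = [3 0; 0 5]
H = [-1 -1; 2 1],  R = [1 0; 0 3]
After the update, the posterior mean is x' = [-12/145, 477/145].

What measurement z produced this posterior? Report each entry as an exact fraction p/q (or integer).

x̄ = F·x = [6, 9]
P̄ = F·P·Fᵀ + Q = [21 0; 0 23]
S = H·P̄·Hᵀ + R = [45 -65; -65 110]
K = P̄·Hᵀ·S⁻¹ = [84/145 21/29; -207/145 -92/145]
x' − x̄ = [-882/145, -828/145] = K·y
y = (KᵀK)⁻¹·Kᵀ·(x' − x̄) = [12, -18]
z = y + H·x̄ = [12, -18] + [-15, 21] = [-3, 3]

z = [-3, 3]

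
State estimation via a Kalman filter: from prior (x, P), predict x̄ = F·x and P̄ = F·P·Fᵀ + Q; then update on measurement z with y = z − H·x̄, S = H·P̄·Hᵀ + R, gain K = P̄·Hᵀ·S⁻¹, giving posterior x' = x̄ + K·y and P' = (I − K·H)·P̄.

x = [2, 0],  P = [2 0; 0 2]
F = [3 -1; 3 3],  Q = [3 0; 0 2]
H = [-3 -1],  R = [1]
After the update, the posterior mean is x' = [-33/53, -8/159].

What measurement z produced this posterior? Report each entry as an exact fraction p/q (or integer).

x̄ = F·x = [6, 6]
P̄ = F·P·Fᵀ + Q = [23 12; 12 38]
S = H·P̄·Hᵀ + R = [318]
K = P̄·Hᵀ·S⁻¹ = [-27/106; -37/159]
x' − x̄ = [-351/53, -962/159] = K·y
y = (KᵀK)⁻¹·Kᵀ·(x' − x̄) = [26]
z = y + H·x̄ = [26] + [-24] = [2]

z = [2]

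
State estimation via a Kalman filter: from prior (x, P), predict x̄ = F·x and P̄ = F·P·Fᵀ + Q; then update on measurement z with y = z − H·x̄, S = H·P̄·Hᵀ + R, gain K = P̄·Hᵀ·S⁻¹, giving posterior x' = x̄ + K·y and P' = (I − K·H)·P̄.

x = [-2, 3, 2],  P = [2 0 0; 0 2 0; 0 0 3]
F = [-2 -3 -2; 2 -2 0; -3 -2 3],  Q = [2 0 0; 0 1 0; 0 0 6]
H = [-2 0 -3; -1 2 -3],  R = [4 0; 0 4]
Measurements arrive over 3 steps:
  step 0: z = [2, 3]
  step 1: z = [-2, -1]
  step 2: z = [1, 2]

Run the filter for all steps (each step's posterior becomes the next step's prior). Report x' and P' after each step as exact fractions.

step 0: x' = [-2550/11551, -7555/23102, -9353/11551], P' = [193222/11551 -80703/11551 -122810/11551; -80703/11551 108175/23102 58039/11551; -122810/11551 58039/11551 82846/11551]
step 1: x' = [19708052289/8788766435, -5086637382/8788766435, -7131606722/8788766435], P' = [30616451948/8788766435 -3131308854/8788766435 -15692329884/8788766435; -3131308854/8788766435 12399097307/8788766435 5325987532/8788766435; -15692329884/8788766435 5325987532/8788766435 11116583572/8788766435]
step 2: x' = [-65404122745555/81175670609997, 86594837872834/81175670609997, 138163968565373/568229694269979], P' = [280824206072980/81175670609997 -30794369805850/81175670609997 -144489620734436/81175670609997; -30794369805850/81175670609997 112442317002937/81175670609997 49544587118180/81175670609997; -144489620734436/81175670609997 49544587118180/81175670609997 717877686224884/568229694269979]

step 0: x̄ = F·x = [-9, -10, 6]
step 0: P̄ = F·P·Fᵀ + Q = [40 4 6; 4 17 -4; 6 -4 59]
step 0: y = z − H·x̄ = [2, 32]
step 0: S = H·P̄·Hᵀ + R = [767 673; 673 711]
step 0: K = P̄·Hᵀ·S⁻¹ = [-9007/23102 6901/23102; -12711/46204 14761/46204; -1459/23102 -4825/23102]
step 0: x' = x̄ + K·y = [-2550/11551, -7555/23102, -9353/11551]
step 0: P' = (I − K·H)·P̄ = [193222/11551 -80703/11551 -122810/11551; -80703/11551 108175/23102 58039/11551; -122810/11551 58039/11551 82846/11551]
step 1: x̄ = F·x = [70277/23102, 2455/11551, -12854/11551]
step 1: P̄ = F·P·Fᵀ + Q = [719427/23102 436439/11551 -352553/11551; 436439/11551 1646413/11551 -2189482/11551; -352553/11551 -2189482/11551 3315944/11551]
step 1: y = z − H·x̄ = [8613/11551, -39769/23102]
step 1: S = H·P̄·Hᵀ + R = [27097918/11551 38781082/11551; 38781082/11551 118495551/23102]
step 1: K = P̄·Hᵀ·S⁻¹ = [-3538978561/8788766435 2549479999/8788766435; -2428836222/8788766435 2987885218/8788766435; -491272737/8788766435 -1751361442/8788766435]
step 1: x' = x̄ + K·y = [19708052289/8788766435, -5086637382/8788766435, -7131606722/8788766435]
step 1: P' = (I − K·H)·P̄ = [30616451948/8788766435 -3131308854/8788766435 -15692329884/8788766435; -3131308854/8788766435 12399097307/8788766435 5325987532/8788766435; -15692329884/8788766435 5325987532/8788766435 11116583572/8788766435]
step 2: x̄ = F·x = [-9892978988/8788766435, 49589379342/8788766435, -70345702269/8788766435]
step 2: P̄ = F·P·Fᵀ + Q = [196899055777/8788766435 42264663422/8788766435 124056841336/8788766435; 42264663422/8788766435 205901434287/8788766435 -266474844664/8788766435; 124056841336/8788766435 -266474844664/8788766435 658900688798/8788766435]
step 2: y = z − H·x̄ = [-222034298348/8788766435, -302531311609/8788766435]
step 2: S = H·P̄·Hᵀ + R = [8241539584062/8788766435 8870206297056/8788766435; 8870206297056/8788766435 10758746588143/8788766435]
step 2: K = P̄·Hᵀ·S⁻¹ = [-32044887485663/81175670609997 7587993043219/27058556869999; -21761255435710/81175670609997 8920436871432/27058556869999; -32694592098137/568229694269979 -37381791156590/189409898089993]
step 2: x' = x̄ + K·y = [-65404122745555/81175670609997, 86594837872834/81175670609997, 138163968565373/568229694269979]
step 2: P' = (I − K·H)·P̄ = [280824206072980/81175670609997 -30794369805850/81175670609997 -144489620734436/81175670609997; -30794369805850/81175670609997 112442317002937/81175670609997 49544587118180/81175670609997; -144489620734436/81175670609997 49544587118180/81175670609997 717877686224884/568229694269979]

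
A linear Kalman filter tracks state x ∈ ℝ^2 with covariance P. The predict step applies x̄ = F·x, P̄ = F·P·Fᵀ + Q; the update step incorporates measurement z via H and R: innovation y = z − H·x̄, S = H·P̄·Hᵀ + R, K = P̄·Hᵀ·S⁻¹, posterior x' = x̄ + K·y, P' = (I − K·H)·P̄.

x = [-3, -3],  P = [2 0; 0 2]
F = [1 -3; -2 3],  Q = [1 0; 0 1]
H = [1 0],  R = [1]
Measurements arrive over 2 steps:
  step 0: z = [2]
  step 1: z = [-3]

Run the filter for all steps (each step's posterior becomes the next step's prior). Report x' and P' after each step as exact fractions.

step 0: x' = [24/11, 1], P' = [21/22 -1; -1 5]
step 1: x' = [-3513/1187, 1065/1187], P' = [1165/1187 -1230/1187; -1230/1187 4610/1187]

step 0: x̄ = F·x = [6, -3]
step 0: P̄ = F·P·Fᵀ + Q = [21 -22; -22 27]
step 0: y = z − H·x̄ = [-4]
step 0: S = H·P̄·Hᵀ + R = [22]
step 0: K = P̄·Hᵀ·S⁻¹ = [21/22; -1]
step 0: x' = x̄ + K·y = [24/11, 1]
step 0: P' = (I − K·H)·P̄ = [21/22 -1; -1 5]
step 1: x̄ = F·x = [-9/11, -15/11]
step 1: P̄ = F·P·Fᵀ + Q = [1165/22 -615/11; -615/11 680/11]
step 1: y = z − H·x̄ = [-24/11]
step 1: S = H·P̄·Hᵀ + R = [1187/22]
step 1: K = P̄·Hᵀ·S⁻¹ = [1165/1187; -1230/1187]
step 1: x' = x̄ + K·y = [-3513/1187, 1065/1187]
step 1: P' = (I − K·H)·P̄ = [1165/1187 -1230/1187; -1230/1187 4610/1187]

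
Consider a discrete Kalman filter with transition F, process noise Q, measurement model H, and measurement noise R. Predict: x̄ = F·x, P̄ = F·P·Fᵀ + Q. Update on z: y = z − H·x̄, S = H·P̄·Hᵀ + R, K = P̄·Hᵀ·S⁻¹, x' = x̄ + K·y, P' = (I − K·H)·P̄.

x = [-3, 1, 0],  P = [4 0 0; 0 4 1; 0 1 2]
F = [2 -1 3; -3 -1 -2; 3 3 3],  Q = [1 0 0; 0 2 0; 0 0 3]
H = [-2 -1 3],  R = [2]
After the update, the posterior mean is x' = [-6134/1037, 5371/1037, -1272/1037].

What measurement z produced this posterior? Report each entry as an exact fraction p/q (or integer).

z = [3]

x̄ = F·x = [-7, 8, -6]
P̄ = F·P·Fᵀ + Q = [33 -33 36; -33 54 -69; 36 -69 111]
S = H·P̄·Hᵀ + R = [1037]
K = P̄·Hᵀ·S⁻¹ = [75/1037; -195/1037; 330/1037]
x' − x̄ = [1125/1037, -2925/1037, 4950/1037] = K·y
y = (KᵀK)⁻¹·Kᵀ·(x' − x̄) = [15]
z = y + H·x̄ = [15] + [-12] = [3]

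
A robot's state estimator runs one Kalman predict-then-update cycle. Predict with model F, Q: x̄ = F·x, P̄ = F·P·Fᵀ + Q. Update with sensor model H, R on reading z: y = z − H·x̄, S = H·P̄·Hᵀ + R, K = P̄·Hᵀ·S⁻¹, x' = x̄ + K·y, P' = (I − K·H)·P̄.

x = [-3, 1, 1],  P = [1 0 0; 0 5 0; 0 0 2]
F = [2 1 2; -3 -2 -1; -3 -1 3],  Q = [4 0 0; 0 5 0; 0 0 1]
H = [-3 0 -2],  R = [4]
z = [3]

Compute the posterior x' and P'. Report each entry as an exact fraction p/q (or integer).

x' = [-2051/337, 2566/337, 2603/337]
P' = [2852/337 -4530/337 -4148/337; -4530/337 10976/337 6727/337; -4148/337 6727/337 6360/337]

x̄ = F·x = [-3, 6, 11]
P̄ = F·P·Fᵀ + Q = [21 -20 1; -20 36 13; 1 13 33]
y = z − H·x̄ = [16]
S = H·P̄·Hᵀ + R = [337]
K = P̄·Hᵀ·S⁻¹ = [-65/337; 34/337; -69/337]
x' = x̄ + K·y = [-2051/337, 2566/337, 2603/337]
P' = (I − K·H)·P̄ = [2852/337 -4530/337 -4148/337; -4530/337 10976/337 6727/337; -4148/337 6727/337 6360/337]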